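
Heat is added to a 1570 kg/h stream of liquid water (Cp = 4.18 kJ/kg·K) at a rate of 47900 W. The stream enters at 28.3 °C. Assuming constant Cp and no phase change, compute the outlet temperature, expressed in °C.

Q = 47900 W = 172440 kJ/h
ΔT = Q/(ṁ·Cp) = 172440/(1570×4.18) = 26.276 K
T_out = 28.3 + 26.276 = 54.576 °C

T_out = 54.6 °C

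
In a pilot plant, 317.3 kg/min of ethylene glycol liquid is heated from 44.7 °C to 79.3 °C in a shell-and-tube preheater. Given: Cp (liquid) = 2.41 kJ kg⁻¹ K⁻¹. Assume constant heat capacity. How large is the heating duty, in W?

Q = 441000 W

Q = ṁ·Cp·ΔT = 317.3 × 2.41 × (79.3 − 44.7) = 26458 kJ/min
Converting: 26458 / 60 s = 440.97 kW
Heating duty = 440970 W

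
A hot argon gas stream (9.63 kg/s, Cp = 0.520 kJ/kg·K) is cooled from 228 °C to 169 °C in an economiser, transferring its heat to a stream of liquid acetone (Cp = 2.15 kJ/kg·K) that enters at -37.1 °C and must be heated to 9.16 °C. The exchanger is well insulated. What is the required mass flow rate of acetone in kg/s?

ṁ_c = 2.97 kg/s

Heat released by hot stream: Q = 9.63 × 0.520 × (228 − 169) = 295.45 kJ/s
Energy balance on cold side (adiabatic exchanger): Q = ṁ_c·Cp_c·(T_c,out − T_c,in)
ṁ_c = 295.45 / [2.15 × (9.16 − -37.1)] = 2.9706 kg/s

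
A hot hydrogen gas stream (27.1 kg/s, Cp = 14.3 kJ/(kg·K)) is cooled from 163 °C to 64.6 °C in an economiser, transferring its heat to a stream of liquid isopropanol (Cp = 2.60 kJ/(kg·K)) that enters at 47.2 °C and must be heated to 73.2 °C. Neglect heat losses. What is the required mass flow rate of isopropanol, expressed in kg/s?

ṁ_c = 564 kg/s

Heat released by hot stream: Q = 27.1 × 14.3 × (163 − 64.6) = 38133 kJ/s
Energy balance on cold side (adiabatic exchanger): Q = ṁ_c·Cp_c·(T_c,out − T_c,in)
ṁ_c = 38133 / [2.60 × (73.2 − 47.2)] = 564.1 kg/s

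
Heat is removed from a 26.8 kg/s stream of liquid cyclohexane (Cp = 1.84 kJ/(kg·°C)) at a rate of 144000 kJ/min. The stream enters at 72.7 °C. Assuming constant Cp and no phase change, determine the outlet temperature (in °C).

Q = 144000 kJ/min = 2400 kJ/s
ΔT = Q/(ṁ·Cp) = 2400/(26.8×1.84) = 48.67 K
T_out = 72.7 − 48.67 = 24.03 °C

T_out = 24.0 °C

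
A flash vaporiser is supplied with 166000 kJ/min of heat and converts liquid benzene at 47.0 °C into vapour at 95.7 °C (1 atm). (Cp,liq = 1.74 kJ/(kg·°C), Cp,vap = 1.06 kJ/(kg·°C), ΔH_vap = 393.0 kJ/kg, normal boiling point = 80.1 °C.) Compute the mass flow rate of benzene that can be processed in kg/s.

Δh = 1.74×(80.1−47.0) + 393.0 + 1.06×(95.7−80.1) = 467.13 kJ/kg
Q = 166000 kJ/min = 2766.7 kJ/s = 2766.7 kJ/s
ṁ = Q/Δh = 2766.7 / 467.13 = 5.9227 kg/s

ṁ = 5.92 kg/s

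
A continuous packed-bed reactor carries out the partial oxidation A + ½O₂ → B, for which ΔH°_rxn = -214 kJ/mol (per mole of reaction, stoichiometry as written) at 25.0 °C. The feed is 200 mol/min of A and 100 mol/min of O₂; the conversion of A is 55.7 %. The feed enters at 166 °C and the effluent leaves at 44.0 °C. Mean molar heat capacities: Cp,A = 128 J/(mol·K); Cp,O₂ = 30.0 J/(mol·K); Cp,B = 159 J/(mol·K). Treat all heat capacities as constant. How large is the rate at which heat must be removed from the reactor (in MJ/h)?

Extent of reaction ξ = 0.557 × 200 = 111.4 mol/min
Reaction term: ξ·ΔH°_rxn = 111.4 × -214 = -23840 kJ/min
Sensible, feed 166→25 °C: -4032.6 kJ/min
Outlet flows (mol/min): A 88.6, O₂ 44.3, B 111.4
Sensible, products 25→44.0 °C: 577.27 kJ/min
Q = ΔH = -27295 kJ/min = -454.92 kW
Heat removed = 1637.7 MJ/h

Q_out = 1640 MJ/h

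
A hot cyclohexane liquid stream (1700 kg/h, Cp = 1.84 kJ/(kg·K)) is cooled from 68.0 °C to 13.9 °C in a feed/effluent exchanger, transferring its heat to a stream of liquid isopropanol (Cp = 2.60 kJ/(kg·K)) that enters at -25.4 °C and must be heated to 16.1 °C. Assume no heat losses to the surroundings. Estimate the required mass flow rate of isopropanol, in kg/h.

ṁ_c = 1570 kg/h

Heat released by hot stream: Q = 1700 × 1.84 × (68.0 − 13.9) = 169220 kJ/h
Energy balance on cold side (adiabatic exchanger): Q = ṁ_c·Cp_c·(T_c,out − T_c,in)
ṁ_c = 169220 / [2.60 × (16.1 − -25.4)] = 1568.3 kg/h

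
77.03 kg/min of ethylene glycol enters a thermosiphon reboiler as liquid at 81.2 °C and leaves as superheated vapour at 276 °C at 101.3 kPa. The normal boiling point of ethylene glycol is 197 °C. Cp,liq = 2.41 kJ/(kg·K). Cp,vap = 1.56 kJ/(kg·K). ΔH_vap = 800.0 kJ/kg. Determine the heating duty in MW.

liquid 81.2→197 °C: 279.08 kJ/kg
vaporisation at 197 °C: 800 kJ/kg
vapour 197→276 °C: 123.24 kJ/kg
Δh = 279.08 + 800 + 123.24 = 1202.3 kJ/kg
Q = ṁ·Δh = 77.03 kg/min × 1202.3 kJ/kg = 92615 kJ/min
|Q| = 1543.6 kW = 1.5436 MW

Q = 1.54 MW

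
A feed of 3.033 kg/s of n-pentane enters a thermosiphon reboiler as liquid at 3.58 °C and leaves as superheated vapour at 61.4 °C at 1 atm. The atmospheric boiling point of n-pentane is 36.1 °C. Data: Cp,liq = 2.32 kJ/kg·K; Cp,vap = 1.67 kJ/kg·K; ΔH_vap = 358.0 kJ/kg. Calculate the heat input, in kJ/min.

liquid 3.58→36.1 °C: 75.446 kJ/kg
vaporisation at 36.1 °C: 358 kJ/kg
vapour 36.1→61.4 °C: 42.251 kJ/kg
Δh = 75.446 + 358 + 42.251 = 475.7 kJ/kg
Q = ṁ·Δh = 3.033 kg/s × 475.7 kJ/kg = 1442.8 kJ/s
|Q| = 1442.8 kW = 86567 kJ/min

Q = 86600 kJ/min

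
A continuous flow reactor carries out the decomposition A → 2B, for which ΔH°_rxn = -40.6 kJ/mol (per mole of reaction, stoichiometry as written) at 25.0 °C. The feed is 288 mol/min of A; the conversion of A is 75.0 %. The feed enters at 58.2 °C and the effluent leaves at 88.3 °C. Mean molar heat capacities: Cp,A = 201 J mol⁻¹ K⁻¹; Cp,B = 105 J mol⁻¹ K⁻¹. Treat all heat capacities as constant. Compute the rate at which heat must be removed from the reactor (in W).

Q_out = 115000 W

Extent of reaction ξ = 0.750 × 288 = 216 mol/min
Reaction term: ξ·ΔH°_rxn = 216 × -40.6 = -8769.6 kJ/min
Sensible, feed 58.2→25 °C: -1921.9 kJ/min
Outlet flows (mol/min): A 72, B 432
Sensible, products 25→88.3 °C: 3787.4 kJ/min
Q = ΔH = -6904.1 kJ/min = -115.07 kW
Heat removed = 115070 W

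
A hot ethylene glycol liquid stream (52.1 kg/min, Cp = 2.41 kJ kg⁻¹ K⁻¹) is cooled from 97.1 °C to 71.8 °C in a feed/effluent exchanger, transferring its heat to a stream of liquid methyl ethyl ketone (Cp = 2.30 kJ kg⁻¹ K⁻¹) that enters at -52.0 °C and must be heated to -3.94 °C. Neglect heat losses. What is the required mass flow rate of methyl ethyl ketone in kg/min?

Heat released by hot stream: Q = 52.1 × 2.41 × (97.1 − 71.8) = 3176.7 kJ/min
Energy balance on cold side (adiabatic exchanger): Q = ṁ_c·Cp_c·(T_c,out − T_c,in)
ṁ_c = 3176.7 / [2.30 × (-3.94 − -52.0)] = 28.738 kg/min

ṁ_c = 28.7 kg/min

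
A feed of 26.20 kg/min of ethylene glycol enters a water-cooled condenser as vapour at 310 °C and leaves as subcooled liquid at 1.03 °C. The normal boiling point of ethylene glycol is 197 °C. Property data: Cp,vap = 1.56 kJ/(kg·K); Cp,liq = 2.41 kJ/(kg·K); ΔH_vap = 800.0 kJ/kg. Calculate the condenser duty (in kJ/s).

vapour 310→197 °C: -176.28 kJ/kg
condensation at 197 °C: -800 kJ/kg
liquid 197→1.03 °C: -472.29 kJ/kg
Δh = -176.28 + -800 + -472.29 = -1448.6 kJ/kg
Q = ṁ·Δh = 26.20 kg/min × -1448.6 kJ/kg = -37952 kJ/min
|Q| = 632.54 kW

Q_c = 633 kJ/s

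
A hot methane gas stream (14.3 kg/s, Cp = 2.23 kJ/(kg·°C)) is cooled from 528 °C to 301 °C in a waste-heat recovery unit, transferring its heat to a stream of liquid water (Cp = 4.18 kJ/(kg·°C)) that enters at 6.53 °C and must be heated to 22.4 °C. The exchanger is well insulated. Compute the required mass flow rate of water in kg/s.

Heat released by hot stream: Q = 14.3 × 2.23 × (528 − 301) = 7238.8 kJ/s
Energy balance on cold side (adiabatic exchanger): Q = ṁ_c·Cp_c·(T_c,out − T_c,in)
ṁ_c = 7238.8 / [4.18 × (22.4 − 6.53)] = 109.12 kg/s

ṁ_c = 109 kg/s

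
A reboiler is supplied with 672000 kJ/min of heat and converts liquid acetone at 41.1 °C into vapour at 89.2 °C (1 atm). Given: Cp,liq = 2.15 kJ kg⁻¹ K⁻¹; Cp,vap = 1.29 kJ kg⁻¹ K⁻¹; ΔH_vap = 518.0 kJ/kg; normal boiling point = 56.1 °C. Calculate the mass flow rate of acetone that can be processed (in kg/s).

ṁ = 18.9 kg/s

Δh = 2.15×(56.1−41.1) + 518.0 + 1.29×(89.2−56.1) = 592.95 kJ/kg
Q = 672000 kJ/min = 11200 kJ/s = 11200 kJ/s
ṁ = Q/Δh = 11200 / 592.95 = 18.889 kg/s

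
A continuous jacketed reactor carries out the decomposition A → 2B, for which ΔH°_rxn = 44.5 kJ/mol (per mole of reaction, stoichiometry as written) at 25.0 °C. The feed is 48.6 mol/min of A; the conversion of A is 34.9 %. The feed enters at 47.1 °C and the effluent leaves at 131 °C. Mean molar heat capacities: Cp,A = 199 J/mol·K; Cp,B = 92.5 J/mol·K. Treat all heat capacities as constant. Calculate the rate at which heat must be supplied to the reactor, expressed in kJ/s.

Q_in = 25.7 kJ/s

Extent of reaction ξ = 0.349 × 48.6 = 16.961 mol/min
Reaction term: ξ·ΔH°_rxn = 16.961 × 44.5 = 754.78 kJ/min
Sensible, feed 47.1→25 °C: -213.74 kJ/min
Outlet flows (mol/min): A 31.639, B 33.923
Sensible, products 25→131 °C: 1000 kJ/min
Q = ΔH = 1541 kJ/min = 25.684 kW
Heat supplied = 25.684 kJ/s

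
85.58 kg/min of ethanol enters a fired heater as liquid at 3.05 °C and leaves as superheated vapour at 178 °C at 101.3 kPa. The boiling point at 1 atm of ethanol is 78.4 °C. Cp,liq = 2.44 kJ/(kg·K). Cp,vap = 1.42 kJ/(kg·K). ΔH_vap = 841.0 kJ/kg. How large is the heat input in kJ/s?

Q = 1660 kJ/s

liquid 3.05→78.4 °C: 183.85 kJ/kg
vaporisation at 78.4 °C: 841 kJ/kg
vapour 78.4→178 °C: 141.43 kJ/kg
Δh = 183.85 + 841 + 141.43 = 1166.3 kJ/kg
Q = ṁ·Δh = 85.58 kg/min × 1166.3 kJ/kg = 99811 kJ/min
|Q| = 1663.5 kW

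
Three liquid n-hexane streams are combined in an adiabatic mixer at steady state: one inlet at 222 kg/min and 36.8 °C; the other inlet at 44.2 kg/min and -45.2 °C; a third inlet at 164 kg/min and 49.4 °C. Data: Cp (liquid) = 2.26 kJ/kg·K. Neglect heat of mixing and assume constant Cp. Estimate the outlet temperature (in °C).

No heat crosses the boundary, so H_out = H_in.
T_out = Σ ṁᵢCp,ᵢTᵢ / Σ ṁᵢCp,ᵢ
      = 32258 / 972.25 = 33.178 °C

T_out = 33.2 °C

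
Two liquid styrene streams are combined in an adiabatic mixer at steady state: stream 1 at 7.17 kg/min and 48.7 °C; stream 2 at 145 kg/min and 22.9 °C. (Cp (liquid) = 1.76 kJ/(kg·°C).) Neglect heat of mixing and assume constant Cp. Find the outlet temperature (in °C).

No heat crosses the boundary, so H_out = H_in.
T_out = Σ ṁᵢCp,ᵢTᵢ / Σ ṁᵢCp,ᵢ
      = 6458.6 / 267.82 = 24.116 °C

T_out = 24.1 °C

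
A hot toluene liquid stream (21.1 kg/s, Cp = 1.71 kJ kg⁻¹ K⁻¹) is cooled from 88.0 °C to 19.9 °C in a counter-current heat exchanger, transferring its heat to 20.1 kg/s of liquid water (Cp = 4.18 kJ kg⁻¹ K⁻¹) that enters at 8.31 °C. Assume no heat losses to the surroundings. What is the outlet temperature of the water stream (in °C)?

Heat released by hot stream: Q = 21.1 × 1.71 × (88.0 − 19.9) = 2457.1 kJ/s
Energy balance on cold side (adiabatic exchanger): Q = ṁ_c·Cp_c·(T_c,out − T_c,in)
T_c,out = 8.31 + 2457.1/(20.1 × 4.18) = 37.555 °C

T_c,out = 37.6 °C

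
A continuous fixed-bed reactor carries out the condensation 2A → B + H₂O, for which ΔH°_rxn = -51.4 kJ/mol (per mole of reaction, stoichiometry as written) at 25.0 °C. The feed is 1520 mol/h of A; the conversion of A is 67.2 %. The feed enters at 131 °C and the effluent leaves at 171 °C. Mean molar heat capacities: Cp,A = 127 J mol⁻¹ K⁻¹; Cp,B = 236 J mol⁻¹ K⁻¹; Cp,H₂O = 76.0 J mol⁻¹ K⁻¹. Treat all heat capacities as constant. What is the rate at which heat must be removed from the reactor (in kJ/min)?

Extent of reaction ξ = 0.672 × 1520 / 2 = 510.72 mol/h
Reaction term: ξ·ΔH°_rxn = 510.72 × -51.4 = -26251 kJ/h
Sensible, feed 131→25 °C: -20462 kJ/h
Outlet flows (mol/h): A 498.56, B 510.72, H₂O 510.72
Sensible, products 25→171 °C: 32509 kJ/h
Q = ΔH = -14205 kJ/h = -3.9457 kW
Heat removed = 236.74 kJ/min

Q_out = 237 kJ/min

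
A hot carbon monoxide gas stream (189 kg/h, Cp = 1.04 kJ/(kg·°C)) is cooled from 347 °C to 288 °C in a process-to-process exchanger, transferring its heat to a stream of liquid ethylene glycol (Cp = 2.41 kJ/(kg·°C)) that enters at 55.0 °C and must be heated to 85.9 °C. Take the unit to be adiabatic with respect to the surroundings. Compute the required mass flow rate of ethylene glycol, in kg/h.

ṁ_c = 156 kg/h

Heat released by hot stream: Q = 189 × 1.04 × (347 − 288) = 11597 kJ/h
Energy balance on cold side (adiabatic exchanger): Q = ṁ_c·Cp_c·(T_c,out − T_c,in)
ṁ_c = 11597 / [2.41 × (85.9 − 55.0)] = 155.73 kg/h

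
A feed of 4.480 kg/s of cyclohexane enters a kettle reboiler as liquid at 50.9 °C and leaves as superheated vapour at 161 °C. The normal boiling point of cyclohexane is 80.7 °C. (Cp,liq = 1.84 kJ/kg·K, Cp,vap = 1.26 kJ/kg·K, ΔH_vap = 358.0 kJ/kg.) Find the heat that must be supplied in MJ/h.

liquid 50.9→80.7 °C: 54.832 kJ/kg
vaporisation at 80.7 °C: 358 kJ/kg
vapour 80.7→161 °C: 101.18 kJ/kg
Δh = 54.832 + 358 + 101.18 = 514.01 kJ/kg
Q = ṁ·Δh = 4.480 kg/s × 514.01 kJ/kg = 2302.8 kJ/s
|Q| = 2302.8 kW = 8290 MJ/h

Q = 8290 MJ/h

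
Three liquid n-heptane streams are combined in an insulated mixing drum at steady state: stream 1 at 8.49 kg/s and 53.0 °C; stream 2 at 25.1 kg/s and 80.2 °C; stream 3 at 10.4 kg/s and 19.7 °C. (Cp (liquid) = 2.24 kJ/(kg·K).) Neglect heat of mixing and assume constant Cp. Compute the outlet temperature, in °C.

Energy balance with Q = 0: Σ ṁᵢCp,ᵢ(T_out − Tᵢ) = 0
Σ ṁᵢCp,ᵢTᵢ = 8.49×2.24×53.0 + 25.1×2.24×80.2 + 10.4×2.24×19.7 = 5976
Σ ṁᵢCp,ᵢ = 8.49×2.24 + 25.1×2.24 + 10.4×2.24 = 98.538
T_out = 5976 / 98.538 = 60.647 °C

T_out = 60.6 °C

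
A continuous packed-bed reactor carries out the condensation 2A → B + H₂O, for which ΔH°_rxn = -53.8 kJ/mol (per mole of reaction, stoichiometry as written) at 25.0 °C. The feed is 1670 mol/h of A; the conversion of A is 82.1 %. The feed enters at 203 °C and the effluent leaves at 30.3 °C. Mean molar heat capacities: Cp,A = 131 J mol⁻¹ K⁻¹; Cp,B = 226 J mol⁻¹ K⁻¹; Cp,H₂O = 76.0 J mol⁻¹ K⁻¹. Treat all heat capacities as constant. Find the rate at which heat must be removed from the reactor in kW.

Q_out = 20.7 kW

Extent of reaction ξ = 0.821 × 1670 / 2 = 685.53 mol/h
Reaction term: ξ·ΔH°_rxn = 685.53 × -53.8 = -36882 kJ/h
Sensible, feed 203→25 °C: -38941 kJ/h
Outlet flows (mol/h): A 298.93, B 685.53, H₂O 685.53
Sensible, products 25→30.3 °C: 1304.8 kJ/h
Q = ΔH = -74518 kJ/h = -20.699 kW
Heat removed = 20.699 kW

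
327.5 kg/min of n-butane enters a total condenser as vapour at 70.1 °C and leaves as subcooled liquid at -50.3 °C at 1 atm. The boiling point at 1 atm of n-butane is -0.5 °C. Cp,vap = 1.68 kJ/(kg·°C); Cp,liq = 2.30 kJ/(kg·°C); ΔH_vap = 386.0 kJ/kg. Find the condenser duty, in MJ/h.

vapour 70.1→-0.5 °C: -118.61 kJ/kg
condensation at -0.5 °C: -386 kJ/kg
liquid -0.5→-50.3 °C: -114.54 kJ/kg
Δh = -118.61 + -386 + -114.54 = -619.15 kJ/kg
Q = ṁ·Δh = 327.5 kg/min × -619.15 kJ/kg = -202770 kJ/min
|Q| = 3379.5 kW = 12166 MJ/h

Q_c = 12200 MJ/h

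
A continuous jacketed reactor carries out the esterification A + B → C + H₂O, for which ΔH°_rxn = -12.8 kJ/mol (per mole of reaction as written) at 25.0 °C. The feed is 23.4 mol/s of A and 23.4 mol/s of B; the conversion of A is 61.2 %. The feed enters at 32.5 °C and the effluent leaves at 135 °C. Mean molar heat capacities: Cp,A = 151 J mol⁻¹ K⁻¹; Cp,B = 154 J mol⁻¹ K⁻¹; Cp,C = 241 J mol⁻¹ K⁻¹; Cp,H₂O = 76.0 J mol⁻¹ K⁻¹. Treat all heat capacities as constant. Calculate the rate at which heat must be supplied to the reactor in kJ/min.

Extent of reaction ξ = 0.612 × 23.4 = 14.321 mol/s
Reaction term: ξ·ΔH°_rxn = 14.321 × -12.8 = -183.31 kJ/s
Sensible, feed 32.5→25 °C: -53.528 kJ/s
Outlet flows (mol/s): A 9.0792, B 9.0792, C 14.321, H₂O 14.321
Sensible, products 25→135 °C: 803.97 kJ/s
Q = ΔH = 567.14 kJ/s = 567.14 kW
Heat supplied = 34028 kJ/min

Q_in = 34000 kJ/min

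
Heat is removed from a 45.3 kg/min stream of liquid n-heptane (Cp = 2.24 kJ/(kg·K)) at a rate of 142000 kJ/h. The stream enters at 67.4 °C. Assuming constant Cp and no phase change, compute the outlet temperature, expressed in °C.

T_out = 44.1 °C

Q = 142000 kJ/h = 2366.7 kJ/min
ΔT = Q/(ṁ·Cp) = 2366.7/(45.3×2.24) = 23.323 K
T_out = 67.4 − 23.323 = 44.077 °C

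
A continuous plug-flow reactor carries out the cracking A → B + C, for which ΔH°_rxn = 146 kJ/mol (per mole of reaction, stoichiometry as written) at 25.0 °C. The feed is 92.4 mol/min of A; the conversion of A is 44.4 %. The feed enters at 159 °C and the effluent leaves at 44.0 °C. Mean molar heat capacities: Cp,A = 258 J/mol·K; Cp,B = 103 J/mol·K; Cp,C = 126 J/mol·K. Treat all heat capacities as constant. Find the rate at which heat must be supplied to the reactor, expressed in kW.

Q_in = 53.8 kW

Extent of reaction ξ = 0.444 × 92.4 = 41.026 mol/min
Reaction term: ξ·ΔH°_rxn = 41.026 × 146 = 5989.7 kJ/min
Sensible, feed 159→25 °C: -3194.5 kJ/min
Outlet flows (mol/min): A 51.374, B 41.026, C 41.026
Sensible, products 25→44.0 °C: 430.34 kJ/min
Q = ΔH = 3225.6 kJ/min = 53.76 kW
Heat supplied = 53.76 kW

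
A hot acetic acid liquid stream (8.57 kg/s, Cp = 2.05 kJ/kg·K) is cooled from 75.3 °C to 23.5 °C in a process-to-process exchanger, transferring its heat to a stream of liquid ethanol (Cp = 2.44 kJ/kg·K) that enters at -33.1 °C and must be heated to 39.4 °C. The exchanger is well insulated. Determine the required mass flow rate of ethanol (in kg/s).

ṁ_c = 5.14 kg/s

Heat released by hot stream: Q = 8.57 × 2.05 × (75.3 − 23.5) = 910.05 kJ/s
Energy balance on cold side (adiabatic exchanger): Q = ṁ_c·Cp_c·(T_c,out − T_c,in)
ṁ_c = 910.05 / [2.44 × (39.4 − -33.1)] = 5.1444 kg/s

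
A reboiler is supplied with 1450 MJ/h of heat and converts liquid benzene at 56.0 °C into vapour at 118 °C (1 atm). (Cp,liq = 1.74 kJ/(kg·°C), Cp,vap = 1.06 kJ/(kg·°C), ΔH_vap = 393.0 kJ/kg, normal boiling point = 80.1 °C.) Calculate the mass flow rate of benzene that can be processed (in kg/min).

Δh = 1.74×(80.1−56.0) + 393.0 + 1.06×(118−80.1) = 475.11 kJ/kg
Q = 1450 MJ/h = 402.78 kJ/s = 24167 kJ/min
ṁ = Q/Δh = 24167 / 475.11 = 50.866 kg/min

ṁ = 50.9 kg/min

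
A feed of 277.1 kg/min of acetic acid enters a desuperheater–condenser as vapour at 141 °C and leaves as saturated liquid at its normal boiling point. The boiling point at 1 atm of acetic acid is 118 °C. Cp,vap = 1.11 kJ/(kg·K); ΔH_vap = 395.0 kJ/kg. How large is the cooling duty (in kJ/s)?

Q_c = 1940 kJ/s

vapour 141→118 °C: -25.53 kJ/kg
condensation at 118 °C: -395 kJ/kg
Δh = -25.53 + -395 = -420.53 kJ/kg
Q = ṁ·Δh = 277.1 kg/min × -420.53 kJ/kg = -116530 kJ/min
|Q| = 1942.1 kW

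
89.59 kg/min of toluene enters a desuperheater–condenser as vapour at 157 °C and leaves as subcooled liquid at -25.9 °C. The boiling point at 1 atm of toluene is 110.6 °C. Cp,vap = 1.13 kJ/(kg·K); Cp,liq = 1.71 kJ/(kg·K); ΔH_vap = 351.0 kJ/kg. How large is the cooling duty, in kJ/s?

vapour 157→110.6 °C: -52.432 kJ/kg
condensation at 110.6 °C: -351 kJ/kg
liquid 110.6→-25.9 °C: -233.41 kJ/kg
Δh = -52.432 + -351 + -233.41 = -636.85 kJ/kg
Q = ṁ·Δh = 89.59 kg/min × -636.85 kJ/kg = -57055 kJ/min
|Q| = 950.92 kW

Q_c = 951 kJ/s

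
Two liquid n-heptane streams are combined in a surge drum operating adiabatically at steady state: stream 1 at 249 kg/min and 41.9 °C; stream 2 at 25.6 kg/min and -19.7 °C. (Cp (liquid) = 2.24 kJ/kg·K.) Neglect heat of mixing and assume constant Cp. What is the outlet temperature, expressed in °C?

T_out = 36.2 °C

Adiabatic, steady state ⇒ Σ ṁᵢCp,ᵢ(T_out − Tᵢ) = 0
T_out = Σ ṁᵢCp,ᵢTᵢ / Σ ṁᵢCp,ᵢ
      = 22240 / 615.1 = 36.157 °C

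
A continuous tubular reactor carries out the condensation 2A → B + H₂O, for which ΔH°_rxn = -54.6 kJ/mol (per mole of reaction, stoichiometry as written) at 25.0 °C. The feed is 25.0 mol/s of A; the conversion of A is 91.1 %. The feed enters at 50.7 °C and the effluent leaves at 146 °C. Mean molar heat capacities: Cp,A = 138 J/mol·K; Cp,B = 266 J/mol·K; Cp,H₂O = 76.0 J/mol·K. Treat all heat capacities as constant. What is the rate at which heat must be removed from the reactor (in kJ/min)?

Extent of reaction ξ = 0.911 × 25.0 / 2 = 11.388 mol/s
Reaction term: ξ·ΔH°_rxn = 11.388 × -54.6 = -621.76 kJ/s
Sensible, feed 50.7→25 °C: -88.665 kJ/s
Outlet flows (mol/s): A 2.225, B 11.388, H₂O 11.388
Sensible, products 25→146 °C: 508.39 kJ/s
Q = ΔH = -202.03 kJ/s = -202.03 kW
Heat removed = 12122 kJ/min

Q_out = 12100 kJ/min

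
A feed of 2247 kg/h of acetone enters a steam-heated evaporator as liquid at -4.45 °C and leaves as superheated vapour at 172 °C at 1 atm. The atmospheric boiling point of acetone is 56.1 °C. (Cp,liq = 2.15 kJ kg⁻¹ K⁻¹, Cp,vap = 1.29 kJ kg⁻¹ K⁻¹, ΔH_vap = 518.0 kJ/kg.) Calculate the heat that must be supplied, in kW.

Q = 498 kW

liquid -4.45→56.1 °C: 130.18 kJ/kg
vaporisation at 56.1 °C: 518 kJ/kg
vapour 56.1→172 °C: 149.51 kJ/kg
Δh = 130.18 + 518 + 149.51 = 797.69 kJ/kg
Q = ṁ·Δh = 2247 kg/h × 797.69 kJ/kg = 1.7924e+06 kJ/h
|Q| = 497.89 kW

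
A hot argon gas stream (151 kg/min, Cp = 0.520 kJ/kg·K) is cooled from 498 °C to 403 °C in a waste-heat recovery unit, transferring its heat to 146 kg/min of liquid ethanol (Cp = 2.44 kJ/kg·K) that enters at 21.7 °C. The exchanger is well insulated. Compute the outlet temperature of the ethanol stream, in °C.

Heat released by hot stream: Q = 151 × 0.520 × (498 − 403) = 7459.4 kJ/min
Energy balance on cold side (adiabatic exchanger): Q = ṁ_c·Cp_c·(T_c,out − T_c,in)
T_c,out = 21.7 + 7459.4/(146 × 2.44) = 42.639 °C

T_c,out = 42.6 °C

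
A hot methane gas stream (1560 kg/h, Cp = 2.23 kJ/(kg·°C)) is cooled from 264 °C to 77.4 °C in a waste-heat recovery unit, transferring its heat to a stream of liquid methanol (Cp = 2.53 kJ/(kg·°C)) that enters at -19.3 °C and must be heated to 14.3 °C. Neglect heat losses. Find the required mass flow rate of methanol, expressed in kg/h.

Heat released by hot stream: Q = 1560 × 2.23 × (264 − 77.4) = 649140 kJ/h
Energy balance on cold side (adiabatic exchanger): Q = ṁ_c·Cp_c·(T_c,out − T_c,in)
ṁ_c = 649140 / [2.53 × (14.3 − -19.3)] = 7636.3 kg/h

ṁ_c = 7640 kg/h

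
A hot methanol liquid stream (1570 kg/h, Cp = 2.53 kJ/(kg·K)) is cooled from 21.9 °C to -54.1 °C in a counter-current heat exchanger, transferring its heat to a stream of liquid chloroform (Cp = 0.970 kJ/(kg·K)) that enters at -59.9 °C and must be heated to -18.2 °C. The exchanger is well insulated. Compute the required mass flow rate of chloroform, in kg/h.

ṁ_c = 7460 kg/h

Heat released by hot stream: Q = 1570 × 2.53 × (21.9 − -54.1) = 301880 kJ/h
Energy balance on cold side (adiabatic exchanger): Q = ṁ_c·Cp_c·(T_c,out − T_c,in)
ṁ_c = 301880 / [0.970 × (-18.2 − -59.9)] = 7463.2 kg/h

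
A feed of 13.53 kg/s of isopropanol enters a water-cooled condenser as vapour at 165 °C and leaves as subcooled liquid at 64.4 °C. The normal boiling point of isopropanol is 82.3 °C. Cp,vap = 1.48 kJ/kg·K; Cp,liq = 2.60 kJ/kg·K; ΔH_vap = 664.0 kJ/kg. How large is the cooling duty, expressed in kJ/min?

Q_c = 676000 kJ/min

vapour 165→82.3 °C: -122.4 kJ/kg
condensation at 82.3 °C: -664 kJ/kg
liquid 82.3→64.4 °C: -46.54 kJ/kg
Δh = -122.4 + -664 + -46.54 = -832.94 kJ/kg
Q = ṁ·Δh = 13.53 kg/s × -832.94 kJ/kg = -11270 kJ/s
|Q| = 11270 kW = 676180 kJ/min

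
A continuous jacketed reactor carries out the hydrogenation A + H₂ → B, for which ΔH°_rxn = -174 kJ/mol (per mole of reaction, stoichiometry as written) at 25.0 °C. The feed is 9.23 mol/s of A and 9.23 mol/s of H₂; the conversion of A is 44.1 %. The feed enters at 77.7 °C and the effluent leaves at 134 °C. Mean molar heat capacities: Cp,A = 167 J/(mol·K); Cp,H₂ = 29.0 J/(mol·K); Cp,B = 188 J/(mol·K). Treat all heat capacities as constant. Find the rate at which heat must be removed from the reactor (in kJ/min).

Q_out = 36600 kJ/min

Extent of reaction ξ = 0.441 × 9.23 = 4.0704 mol/s
Reaction term: ξ·ΔH°_rxn = 4.0704 × -174 = -708.25 kJ/s
Sensible, feed 77.7→25 °C: -95.339 kJ/s
Outlet flows (mol/s): A 5.1596, H₂ 5.1596, B 4.0704
Sensible, products 25→134 °C: 193.64 kJ/s
Q = ΔH = -609.95 kJ/s = -609.95 kW
Heat removed = 36597 kJ/min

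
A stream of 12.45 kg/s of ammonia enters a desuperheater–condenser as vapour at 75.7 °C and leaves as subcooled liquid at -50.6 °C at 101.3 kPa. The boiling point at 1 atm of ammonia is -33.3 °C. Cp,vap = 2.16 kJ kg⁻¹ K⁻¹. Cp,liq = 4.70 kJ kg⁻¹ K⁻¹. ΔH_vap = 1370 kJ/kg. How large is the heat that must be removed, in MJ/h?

Q_c = 75600 MJ/h

vapour 75.7→-33.3 °C: -235.44 kJ/kg
condensation at -33.3 °C: -1370 kJ/kg
liquid -33.3→-50.6 °C: -81.31 kJ/kg
Δh = -235.44 + -1370 + -81.31 = -1686.8 kJ/kg
Q = ṁ·Δh = 12.45 kg/s × -1686.8 kJ/kg = -21000 kJ/s
|Q| = 21000 kW = 75600 MJ/h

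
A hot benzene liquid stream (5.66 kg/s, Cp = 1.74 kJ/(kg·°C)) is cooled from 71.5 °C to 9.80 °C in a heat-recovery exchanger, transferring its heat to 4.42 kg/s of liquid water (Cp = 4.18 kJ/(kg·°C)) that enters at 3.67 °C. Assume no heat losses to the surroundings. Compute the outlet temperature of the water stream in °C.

T_c,out = 36.6 °C

Heat released by hot stream: Q = 5.66 × 1.74 × (71.5 − 9.80) = 607.65 kJ/s
Energy balance on cold side (adiabatic exchanger): Q = ṁ_c·Cp_c·(T_c,out − T_c,in)
T_c,out = 3.67 + 607.65/(4.42 × 4.18) = 36.559 °C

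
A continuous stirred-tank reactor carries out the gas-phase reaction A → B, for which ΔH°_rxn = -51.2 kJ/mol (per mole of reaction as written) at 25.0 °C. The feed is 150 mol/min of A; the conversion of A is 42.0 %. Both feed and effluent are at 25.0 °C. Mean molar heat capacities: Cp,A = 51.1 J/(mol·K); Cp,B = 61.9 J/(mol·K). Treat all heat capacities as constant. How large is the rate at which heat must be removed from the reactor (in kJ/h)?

Extent of reaction ξ = 0.420 × 150 = 63 mol/min
Reaction term: ξ·ΔH°_rxn = 63 × -51.2 = -3225.6 kJ/min
Q = ΔH = -3225.6 kJ/min = -53.76 kW
Heat removed = 193540 kJ/h

Q_out = 194000 kJ/h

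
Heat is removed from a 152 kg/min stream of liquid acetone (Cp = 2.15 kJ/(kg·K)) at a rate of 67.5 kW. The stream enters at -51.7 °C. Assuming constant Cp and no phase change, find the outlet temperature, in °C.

Q = 67.5 kW = 4050 kJ/min
ΔT = Q/(ṁ·Cp) = 4050/(152×2.15) = 12.393 K
T_out = -51.7 − 12.393 = -64.093 °C

T_out = -64.1 °C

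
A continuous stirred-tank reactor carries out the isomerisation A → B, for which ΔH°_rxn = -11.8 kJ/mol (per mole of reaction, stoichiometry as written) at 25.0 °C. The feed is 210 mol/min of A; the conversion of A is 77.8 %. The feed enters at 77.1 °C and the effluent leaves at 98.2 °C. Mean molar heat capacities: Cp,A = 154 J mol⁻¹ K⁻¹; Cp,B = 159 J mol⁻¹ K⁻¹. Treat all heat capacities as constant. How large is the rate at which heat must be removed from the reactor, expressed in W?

Q_out = 19800 W

Extent of reaction ξ = 0.778 × 210 = 163.38 mol/min
Reaction term: ξ·ΔH°_rxn = 163.38 × -11.8 = -1927.9 kJ/min
Sensible, feed 77.1→25 °C: -1684.9 kJ/min
Outlet flows (mol/min): A 46.62, B 163.38
Sensible, products 25→98.2 °C: 2427.1 kJ/min
Q = ΔH = -1185.7 kJ/min = -19.762 kW
Heat removed = 19762 W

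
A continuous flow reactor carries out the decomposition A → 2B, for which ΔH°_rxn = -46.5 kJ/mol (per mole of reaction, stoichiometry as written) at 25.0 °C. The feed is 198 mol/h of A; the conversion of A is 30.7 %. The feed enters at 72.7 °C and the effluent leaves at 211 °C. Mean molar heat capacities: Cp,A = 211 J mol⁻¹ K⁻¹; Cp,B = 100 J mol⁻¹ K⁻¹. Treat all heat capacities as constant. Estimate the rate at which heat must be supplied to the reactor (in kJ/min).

Q_in = 47.1 kJ/min

Extent of reaction ξ = 0.307 × 198 = 60.786 mol/h
Reaction term: ξ·ΔH°_rxn = 60.786 × -46.5 = -2826.5 kJ/h
Sensible, feed 72.7→25 °C: -1992.8 kJ/h
Outlet flows (mol/h): A 137.21, B 121.57
Sensible, products 25→211 °C: 7646.3 kJ/h
Q = ΔH = 2827 kJ/h = 0.78527 kW
Heat supplied = 47.116 kJ/min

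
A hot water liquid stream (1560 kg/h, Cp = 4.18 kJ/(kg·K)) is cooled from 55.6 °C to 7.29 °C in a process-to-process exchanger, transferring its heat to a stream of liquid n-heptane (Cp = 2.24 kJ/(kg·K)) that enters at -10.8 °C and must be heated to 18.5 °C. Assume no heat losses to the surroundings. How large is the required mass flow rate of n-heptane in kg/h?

ṁ_c = 4800 kg/h

Heat released by hot stream: Q = 1560 × 4.18 × (55.6 − 7.29) = 315020 kJ/h
Energy balance on cold side (adiabatic exchanger): Q = ṁ_c·Cp_c·(T_c,out − T_c,in)
ṁ_c = 315020 / [2.24 × (18.5 − -10.8)] = 4799.8 kg/h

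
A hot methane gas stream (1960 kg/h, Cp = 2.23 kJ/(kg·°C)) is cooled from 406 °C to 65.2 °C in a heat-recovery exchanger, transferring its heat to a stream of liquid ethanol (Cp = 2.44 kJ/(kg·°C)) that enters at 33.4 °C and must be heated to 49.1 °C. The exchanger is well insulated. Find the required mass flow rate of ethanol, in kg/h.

ṁ_c = 38900 kg/h

Heat released by hot stream: Q = 1960 × 2.23 × (406 − 65.2) = 1.4896e+06 kJ/h
Energy balance on cold side (adiabatic exchanger): Q = ṁ_c·Cp_c·(T_c,out − T_c,in)
ṁ_c = 1.4896e+06 / [2.44 × (49.1 − 33.4)] = 38884 kg/h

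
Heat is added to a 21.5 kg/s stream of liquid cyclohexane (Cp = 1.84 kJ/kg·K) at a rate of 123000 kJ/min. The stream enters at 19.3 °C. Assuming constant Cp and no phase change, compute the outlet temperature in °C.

T_out = 71.1 °C

Q = 123000 kJ/min = 2050 kJ/s
ΔT = Q/(ṁ·Cp) = 2050/(21.5×1.84) = 51.82 K
T_out = 19.3 + 51.82 = 71.12 °C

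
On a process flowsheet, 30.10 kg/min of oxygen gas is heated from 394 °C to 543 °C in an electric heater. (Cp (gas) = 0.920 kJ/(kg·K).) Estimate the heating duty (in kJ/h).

Q = 248000 kJ/h

Q = ṁ·Cp·ΔT = 30.10 × 0.920 × (543 − 394) = 4126.1 kJ/min
Converting: 4126.1 / 60 s = 68.768 kW
Heating duty = 247570 kJ/h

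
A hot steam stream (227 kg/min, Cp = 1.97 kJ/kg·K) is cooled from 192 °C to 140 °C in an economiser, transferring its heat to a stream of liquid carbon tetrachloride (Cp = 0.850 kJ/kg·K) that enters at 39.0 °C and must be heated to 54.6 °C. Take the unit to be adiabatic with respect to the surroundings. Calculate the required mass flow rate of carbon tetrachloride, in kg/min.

ṁ_c = 1750 kg/min

Heat released by hot stream: Q = 227 × 1.97 × (192 − 140) = 23254 kJ/min
Energy balance on cold side (adiabatic exchanger): Q = ṁ_c·Cp_c·(T_c,out − T_c,in)
ṁ_c = 23254 / [0.850 × (54.6 − 39.0)] = 1753.7 kg/min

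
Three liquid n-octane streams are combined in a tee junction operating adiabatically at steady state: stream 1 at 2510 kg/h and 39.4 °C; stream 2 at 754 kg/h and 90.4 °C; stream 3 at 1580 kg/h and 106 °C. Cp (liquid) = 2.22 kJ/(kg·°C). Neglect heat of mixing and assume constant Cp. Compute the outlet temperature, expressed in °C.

T_out = 69.1 °C

Energy balance with Q = 0: Σ ṁᵢCp,ᵢ(T_out − Tᵢ) = 0
T_out = Σ ṁᵢCp,ᵢTᵢ / Σ ṁᵢCp,ᵢ
      = 742670 / 10754 = 69.062 °C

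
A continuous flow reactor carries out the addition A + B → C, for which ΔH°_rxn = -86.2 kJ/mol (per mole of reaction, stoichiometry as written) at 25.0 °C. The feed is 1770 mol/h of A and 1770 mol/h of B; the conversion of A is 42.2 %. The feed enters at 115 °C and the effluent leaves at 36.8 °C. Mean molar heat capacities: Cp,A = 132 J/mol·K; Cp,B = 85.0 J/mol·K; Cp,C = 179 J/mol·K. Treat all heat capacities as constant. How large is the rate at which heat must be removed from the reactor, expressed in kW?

Extent of reaction ξ = 0.422 × 1770 = 746.94 mol/h
Reaction term: ξ·ΔH°_rxn = 746.94 × -86.2 = -64386 kJ/h
Sensible, feed 115→25 °C: -34568 kJ/h
Outlet flows (mol/h): A 1023.1, B 1023.1, C 746.94
Sensible, products 25→36.8 °C: 4197.3 kJ/h
Q = ΔH = -94757 kJ/h = -26.321 kW
Heat removed = 26.321 kW

Q_out = 26.3 kW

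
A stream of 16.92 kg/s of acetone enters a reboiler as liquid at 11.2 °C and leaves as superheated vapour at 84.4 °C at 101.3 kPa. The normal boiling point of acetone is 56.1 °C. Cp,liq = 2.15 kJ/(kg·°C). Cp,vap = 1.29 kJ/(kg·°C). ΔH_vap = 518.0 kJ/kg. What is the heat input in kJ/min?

Q = 661000 kJ/min

liquid 11.2→56.1 °C: 96.535 kJ/kg
vaporisation at 56.1 °C: 518 kJ/kg
vapour 56.1→84.4 °C: 36.507 kJ/kg
Δh = 96.535 + 518 + 36.507 = 651.04 kJ/kg
Q = ṁ·Δh = 16.92 kg/s × 651.04 kJ/kg = 11016 kJ/s
|Q| = 11016 kW = 660940 kJ/min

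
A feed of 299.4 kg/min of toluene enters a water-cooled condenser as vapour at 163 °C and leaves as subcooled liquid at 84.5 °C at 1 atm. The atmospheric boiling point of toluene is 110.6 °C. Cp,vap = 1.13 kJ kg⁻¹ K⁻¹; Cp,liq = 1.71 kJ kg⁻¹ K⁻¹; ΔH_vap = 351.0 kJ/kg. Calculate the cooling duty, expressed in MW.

vapour 163→110.6 °C: -59.212 kJ/kg
condensation at 110.6 °C: -351 kJ/kg
liquid 110.6→84.5 °C: -44.631 kJ/kg
Δh = -59.212 + -351 + -44.631 = -454.84 kJ/kg
Q = ṁ·Δh = 299.4 kg/min × -454.84 kJ/kg = -136180 kJ/min
|Q| = 2269.7 kW = 2.2697 MW

Q_c = 2.27 MW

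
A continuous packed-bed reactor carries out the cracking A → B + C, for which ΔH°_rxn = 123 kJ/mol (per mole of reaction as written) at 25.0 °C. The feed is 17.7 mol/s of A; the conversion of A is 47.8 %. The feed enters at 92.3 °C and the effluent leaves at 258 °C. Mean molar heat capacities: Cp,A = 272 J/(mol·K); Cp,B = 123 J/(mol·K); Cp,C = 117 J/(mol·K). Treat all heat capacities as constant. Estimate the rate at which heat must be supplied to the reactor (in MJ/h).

Q_in = 6390 MJ/h

Extent of reaction ξ = 0.478 × 17.7 = 8.4606 mol/s
Reaction term: ξ·ΔH°_rxn = 8.4606 × 123 = 1040.7 kJ/s
Sensible, feed 92.3→25 °C: -324.01 kJ/s
Outlet flows (mol/s): A 9.2394, B 8.4606, C 8.4606
Sensible, products 25→258 °C: 1058.7 kJ/s
Q = ΔH = 1775.3 kJ/s = 1775.3 kW
Heat supplied = 6391.1 MJ/h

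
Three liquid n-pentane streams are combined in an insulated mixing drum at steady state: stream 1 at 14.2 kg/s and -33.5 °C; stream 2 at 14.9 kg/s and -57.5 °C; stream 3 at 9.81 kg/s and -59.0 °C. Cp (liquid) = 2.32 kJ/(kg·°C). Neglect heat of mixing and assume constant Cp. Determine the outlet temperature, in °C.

No heat crosses the boundary, so H_out = H_in.
Σ ṁᵢCp,ᵢTᵢ = 14.2×2.32×-33.5 + 14.9×2.32×-57.5 + 9.81×2.32×-59.0 = -4434.1
Σ ṁᵢCp,ᵢ = 14.2×2.32 + 14.9×2.32 + 9.81×2.32 = 90.271
T_out = -4434.1 / 90.271 = -49.12 °C

T_out = -49.1 °C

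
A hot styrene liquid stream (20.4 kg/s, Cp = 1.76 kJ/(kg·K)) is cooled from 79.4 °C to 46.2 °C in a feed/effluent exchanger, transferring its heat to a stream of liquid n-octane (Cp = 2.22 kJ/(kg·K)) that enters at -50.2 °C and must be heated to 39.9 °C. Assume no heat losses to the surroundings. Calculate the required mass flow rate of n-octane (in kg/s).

Heat released by hot stream: Q = 20.4 × 1.76 × (79.4 − 46.2) = 1192 kJ/s
Energy balance on cold side (adiabatic exchanger): Q = ṁ_c·Cp_c·(T_c,out − T_c,in)
ṁ_c = 1192 / [2.22 × (39.9 − -50.2)] = 5.9594 kg/s

ṁ_c = 5.96 kg/s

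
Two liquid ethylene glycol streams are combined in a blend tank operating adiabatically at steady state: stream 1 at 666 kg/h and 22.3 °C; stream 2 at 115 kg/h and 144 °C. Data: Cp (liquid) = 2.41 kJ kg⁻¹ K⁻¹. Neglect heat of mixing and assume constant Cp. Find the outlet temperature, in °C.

Adiabatic, steady state ⇒ Σ ṁᵢCp,ᵢ(T_out − Tᵢ) = 0
Σ ṁᵢCp,ᵢTᵢ = 666×2.41×22.3 + 115×2.41×144 = 75702
Σ ṁᵢCp,ᵢ = 666×2.41 + 115×2.41 = 1882.2
T_out = 75702 / 1882.2 = 40.22 °C

T_out = 40.2 °C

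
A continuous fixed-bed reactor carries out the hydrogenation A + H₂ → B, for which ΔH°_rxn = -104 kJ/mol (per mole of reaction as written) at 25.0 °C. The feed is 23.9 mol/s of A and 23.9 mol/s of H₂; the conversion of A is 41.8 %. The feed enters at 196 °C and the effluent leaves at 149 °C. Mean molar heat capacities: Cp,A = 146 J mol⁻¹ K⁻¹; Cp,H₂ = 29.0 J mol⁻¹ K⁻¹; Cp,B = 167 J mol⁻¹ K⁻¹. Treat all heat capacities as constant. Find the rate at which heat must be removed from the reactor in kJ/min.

Q_out = 74700 kJ/min

Extent of reaction ξ = 0.418 × 23.9 = 9.9902 mol/s
Reaction term: ξ·ΔH°_rxn = 9.9902 × -104 = -1039 kJ/s
Sensible, feed 196→25 °C: -715.21 kJ/s
Outlet flows (mol/s): A 13.91, H₂ 13.91, B 9.9902
Sensible, products 25→149 °C: 508.72 kJ/s
Q = ΔH = -1245.5 kJ/s = -1245.5 kW
Heat removed = 74728 kJ/min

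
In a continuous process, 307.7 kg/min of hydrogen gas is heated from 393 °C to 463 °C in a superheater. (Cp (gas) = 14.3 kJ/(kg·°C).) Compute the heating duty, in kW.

Q = ṁ·Cp·ΔT = 307.7 × 14.3 × (463 − 393) = 308010 kJ/min
Converting: 308010 / 60 s = 5133.5 kW

Q = 5130 kW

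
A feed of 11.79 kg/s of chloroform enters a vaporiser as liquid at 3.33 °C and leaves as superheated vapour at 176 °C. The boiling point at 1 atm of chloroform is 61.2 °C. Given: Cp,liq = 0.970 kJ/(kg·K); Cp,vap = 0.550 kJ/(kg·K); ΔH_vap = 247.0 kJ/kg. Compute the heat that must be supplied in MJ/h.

liquid 3.33→61.2 °C: 56.134 kJ/kg
vaporisation at 61.2 °C: 247 kJ/kg
vapour 61.2→176 °C: 63.14 kJ/kg
Δh = 56.134 + 247 + 63.14 = 366.27 kJ/kg
Q = ṁ·Δh = 11.79 kg/s × 366.27 kJ/kg = 4318.4 kJ/s
|Q| = 4318.4 kW = 15546 MJ/h

Q = 15500 MJ/h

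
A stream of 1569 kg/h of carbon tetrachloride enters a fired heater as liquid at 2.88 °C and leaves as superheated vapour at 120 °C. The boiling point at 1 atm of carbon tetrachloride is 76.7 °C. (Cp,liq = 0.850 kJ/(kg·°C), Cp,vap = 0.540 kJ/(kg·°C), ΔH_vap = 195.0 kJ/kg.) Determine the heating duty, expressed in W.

liquid 2.88→76.7 °C: 62.747 kJ/kg
vaporisation at 76.7 °C: 195 kJ/kg
vapour 76.7→120 °C: 23.382 kJ/kg
Δh = 62.747 + 195 + 23.382 = 281.13 kJ/kg
Q = ṁ·Δh = 1569 kg/h × 281.13 kJ/kg = 441090 kJ/h
|Q| = 122.53 kW = 122530 W

Q = 123000 W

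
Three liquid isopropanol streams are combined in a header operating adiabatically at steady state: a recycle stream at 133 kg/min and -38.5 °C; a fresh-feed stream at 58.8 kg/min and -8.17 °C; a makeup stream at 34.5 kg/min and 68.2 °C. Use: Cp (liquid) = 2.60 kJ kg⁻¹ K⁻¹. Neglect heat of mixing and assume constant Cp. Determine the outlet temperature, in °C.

T_out = -14.4 °C

Energy balance with Q = 0: Σ ṁᵢCp,ᵢ(T_out − Tᵢ) = 0
Σ ṁᵢCp,ᵢTᵢ = 133×2.60×-38.5 + 58.8×2.60×-8.17 + 34.5×2.60×68.2 = -8444.8
Σ ṁᵢCp,ᵢ = 133×2.60 + 58.8×2.60 + 34.5×2.60 = 588.38
T_out = -8444.8 / 588.38 = -14.353 °C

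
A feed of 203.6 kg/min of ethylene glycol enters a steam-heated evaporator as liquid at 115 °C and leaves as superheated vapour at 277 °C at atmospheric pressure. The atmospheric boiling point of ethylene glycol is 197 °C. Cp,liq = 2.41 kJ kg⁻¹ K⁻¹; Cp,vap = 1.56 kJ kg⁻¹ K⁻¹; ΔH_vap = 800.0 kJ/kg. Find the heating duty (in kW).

Q = 3810 kW

liquid 115→197 °C: 197.62 kJ/kg
vaporisation at 197 °C: 800 kJ/kg
vapour 197→277 °C: 124.8 kJ/kg
Δh = 197.62 + 800 + 124.8 = 1122.4 kJ/kg
Q = ṁ·Δh = 203.6 kg/min × 1122.4 kJ/kg = 228520 kJ/min
|Q| = 3808.7 kW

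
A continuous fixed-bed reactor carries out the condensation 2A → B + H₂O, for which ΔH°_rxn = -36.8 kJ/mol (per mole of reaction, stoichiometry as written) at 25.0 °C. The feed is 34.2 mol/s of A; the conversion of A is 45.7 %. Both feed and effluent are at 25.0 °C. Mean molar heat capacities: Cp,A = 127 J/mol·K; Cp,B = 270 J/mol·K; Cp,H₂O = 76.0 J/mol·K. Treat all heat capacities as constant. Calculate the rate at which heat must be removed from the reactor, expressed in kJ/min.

Q_out = 17300 kJ/min

Extent of reaction ξ = 0.457 × 34.2 / 2 = 7.8147 mol/s
Reaction term: ξ·ΔH°_rxn = 7.8147 × -36.8 = -287.58 kJ/s
Q = ΔH = -287.58 kJ/s = -287.58 kW
Heat removed = 17255 kJ/min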